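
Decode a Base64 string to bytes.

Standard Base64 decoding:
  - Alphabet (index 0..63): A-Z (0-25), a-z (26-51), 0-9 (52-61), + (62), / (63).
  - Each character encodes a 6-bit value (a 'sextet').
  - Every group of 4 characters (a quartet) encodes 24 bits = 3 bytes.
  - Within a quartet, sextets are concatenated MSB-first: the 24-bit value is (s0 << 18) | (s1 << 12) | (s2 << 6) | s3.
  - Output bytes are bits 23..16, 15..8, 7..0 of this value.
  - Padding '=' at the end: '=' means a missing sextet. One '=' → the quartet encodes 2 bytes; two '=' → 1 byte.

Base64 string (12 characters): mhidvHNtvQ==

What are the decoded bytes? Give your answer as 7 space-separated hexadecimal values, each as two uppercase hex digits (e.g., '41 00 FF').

Answer: 9A 18 9D BC 73 6D BD

Derivation:
After char 0 ('m'=38): chars_in_quartet=1 acc=0x26 bytes_emitted=0
After char 1 ('h'=33): chars_in_quartet=2 acc=0x9A1 bytes_emitted=0
After char 2 ('i'=34): chars_in_quartet=3 acc=0x26862 bytes_emitted=0
After char 3 ('d'=29): chars_in_quartet=4 acc=0x9A189D -> emit 9A 18 9D, reset; bytes_emitted=3
After char 4 ('v'=47): chars_in_quartet=1 acc=0x2F bytes_emitted=3
After char 5 ('H'=7): chars_in_quartet=2 acc=0xBC7 bytes_emitted=3
After char 6 ('N'=13): chars_in_quartet=3 acc=0x2F1CD bytes_emitted=3
After char 7 ('t'=45): chars_in_quartet=4 acc=0xBC736D -> emit BC 73 6D, reset; bytes_emitted=6
After char 8 ('v'=47): chars_in_quartet=1 acc=0x2F bytes_emitted=6
After char 9 ('Q'=16): chars_in_quartet=2 acc=0xBD0 bytes_emitted=6
Padding '==': partial quartet acc=0xBD0 -> emit BD; bytes_emitted=7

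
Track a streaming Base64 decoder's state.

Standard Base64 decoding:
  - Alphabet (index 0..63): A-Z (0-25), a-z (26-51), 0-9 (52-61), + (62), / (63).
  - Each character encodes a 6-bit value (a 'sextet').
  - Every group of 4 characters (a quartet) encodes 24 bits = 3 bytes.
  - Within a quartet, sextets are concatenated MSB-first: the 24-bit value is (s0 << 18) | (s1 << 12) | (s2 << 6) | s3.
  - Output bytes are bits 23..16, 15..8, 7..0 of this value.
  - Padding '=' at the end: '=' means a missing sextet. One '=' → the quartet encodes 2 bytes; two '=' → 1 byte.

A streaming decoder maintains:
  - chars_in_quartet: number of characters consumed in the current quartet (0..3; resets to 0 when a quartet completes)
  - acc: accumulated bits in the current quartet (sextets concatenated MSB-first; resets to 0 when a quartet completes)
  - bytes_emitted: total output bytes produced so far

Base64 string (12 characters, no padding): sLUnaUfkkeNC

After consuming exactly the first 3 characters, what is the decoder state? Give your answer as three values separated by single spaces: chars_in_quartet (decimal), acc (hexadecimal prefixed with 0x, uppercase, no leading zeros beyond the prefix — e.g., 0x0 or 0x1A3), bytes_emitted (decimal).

After char 0 ('s'=44): chars_in_quartet=1 acc=0x2C bytes_emitted=0
After char 1 ('L'=11): chars_in_quartet=2 acc=0xB0B bytes_emitted=0
After char 2 ('U'=20): chars_in_quartet=3 acc=0x2C2D4 bytes_emitted=0

Answer: 3 0x2C2D4 0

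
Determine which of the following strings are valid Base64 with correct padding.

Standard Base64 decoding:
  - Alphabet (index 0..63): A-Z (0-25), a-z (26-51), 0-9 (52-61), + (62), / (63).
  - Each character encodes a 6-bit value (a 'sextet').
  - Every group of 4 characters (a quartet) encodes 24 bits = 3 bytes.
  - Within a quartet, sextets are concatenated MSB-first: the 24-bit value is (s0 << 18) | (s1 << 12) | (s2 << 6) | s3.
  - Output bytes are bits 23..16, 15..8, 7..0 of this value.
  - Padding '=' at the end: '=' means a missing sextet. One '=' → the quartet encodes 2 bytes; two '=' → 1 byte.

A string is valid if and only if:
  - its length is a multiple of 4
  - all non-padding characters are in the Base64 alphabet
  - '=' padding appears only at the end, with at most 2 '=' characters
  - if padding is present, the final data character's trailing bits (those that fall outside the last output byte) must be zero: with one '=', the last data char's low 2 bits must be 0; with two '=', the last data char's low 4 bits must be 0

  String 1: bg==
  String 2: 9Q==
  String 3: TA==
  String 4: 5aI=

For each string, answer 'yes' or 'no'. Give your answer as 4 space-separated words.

String 1: 'bg==' → valid
String 2: '9Q==' → valid
String 3: 'TA==' → valid
String 4: '5aI=' → valid

Answer: yes yes yes yes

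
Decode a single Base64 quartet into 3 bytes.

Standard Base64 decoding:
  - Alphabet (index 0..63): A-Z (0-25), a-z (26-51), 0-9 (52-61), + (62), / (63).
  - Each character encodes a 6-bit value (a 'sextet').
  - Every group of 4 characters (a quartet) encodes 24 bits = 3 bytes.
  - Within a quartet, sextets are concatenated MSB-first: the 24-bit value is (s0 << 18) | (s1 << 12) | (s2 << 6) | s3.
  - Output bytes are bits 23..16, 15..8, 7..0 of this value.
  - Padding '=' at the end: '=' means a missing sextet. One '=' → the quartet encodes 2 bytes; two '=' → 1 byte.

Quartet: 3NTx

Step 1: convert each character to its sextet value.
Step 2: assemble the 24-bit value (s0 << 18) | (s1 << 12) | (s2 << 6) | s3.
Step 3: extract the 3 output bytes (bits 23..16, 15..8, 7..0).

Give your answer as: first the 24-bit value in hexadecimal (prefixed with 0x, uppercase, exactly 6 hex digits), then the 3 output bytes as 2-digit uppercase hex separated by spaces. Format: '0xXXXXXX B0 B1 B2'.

Answer: 0xDCD4F1 DC D4 F1

Derivation:
Sextets: 3=55, N=13, T=19, x=49
24-bit: (55<<18) | (13<<12) | (19<<6) | 49
      = 0xDC0000 | 0x00D000 | 0x0004C0 | 0x000031
      = 0xDCD4F1
Bytes: (v>>16)&0xFF=DC, (v>>8)&0xFF=D4, v&0xFF=F1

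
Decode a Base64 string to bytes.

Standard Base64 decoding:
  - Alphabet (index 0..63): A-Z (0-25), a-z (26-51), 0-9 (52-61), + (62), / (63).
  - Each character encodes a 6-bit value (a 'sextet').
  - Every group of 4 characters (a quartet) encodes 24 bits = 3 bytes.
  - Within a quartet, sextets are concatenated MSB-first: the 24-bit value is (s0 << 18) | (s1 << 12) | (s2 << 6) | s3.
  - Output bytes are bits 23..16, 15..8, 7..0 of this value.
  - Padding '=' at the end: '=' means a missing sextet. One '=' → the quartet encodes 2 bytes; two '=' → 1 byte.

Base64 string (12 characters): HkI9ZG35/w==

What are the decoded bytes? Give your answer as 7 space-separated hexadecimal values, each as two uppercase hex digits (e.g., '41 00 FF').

Answer: 1E 42 3D 64 6D F9 FF

Derivation:
After char 0 ('H'=7): chars_in_quartet=1 acc=0x7 bytes_emitted=0
After char 1 ('k'=36): chars_in_quartet=2 acc=0x1E4 bytes_emitted=0
After char 2 ('I'=8): chars_in_quartet=3 acc=0x7908 bytes_emitted=0
After char 3 ('9'=61): chars_in_quartet=4 acc=0x1E423D -> emit 1E 42 3D, reset; bytes_emitted=3
After char 4 ('Z'=25): chars_in_quartet=1 acc=0x19 bytes_emitted=3
After char 5 ('G'=6): chars_in_quartet=2 acc=0x646 bytes_emitted=3
After char 6 ('3'=55): chars_in_quartet=3 acc=0x191B7 bytes_emitted=3
After char 7 ('5'=57): chars_in_quartet=4 acc=0x646DF9 -> emit 64 6D F9, reset; bytes_emitted=6
After char 8 ('/'=63): chars_in_quartet=1 acc=0x3F bytes_emitted=6
After char 9 ('w'=48): chars_in_quartet=2 acc=0xFF0 bytes_emitted=6
Padding '==': partial quartet acc=0xFF0 -> emit FF; bytes_emitted=7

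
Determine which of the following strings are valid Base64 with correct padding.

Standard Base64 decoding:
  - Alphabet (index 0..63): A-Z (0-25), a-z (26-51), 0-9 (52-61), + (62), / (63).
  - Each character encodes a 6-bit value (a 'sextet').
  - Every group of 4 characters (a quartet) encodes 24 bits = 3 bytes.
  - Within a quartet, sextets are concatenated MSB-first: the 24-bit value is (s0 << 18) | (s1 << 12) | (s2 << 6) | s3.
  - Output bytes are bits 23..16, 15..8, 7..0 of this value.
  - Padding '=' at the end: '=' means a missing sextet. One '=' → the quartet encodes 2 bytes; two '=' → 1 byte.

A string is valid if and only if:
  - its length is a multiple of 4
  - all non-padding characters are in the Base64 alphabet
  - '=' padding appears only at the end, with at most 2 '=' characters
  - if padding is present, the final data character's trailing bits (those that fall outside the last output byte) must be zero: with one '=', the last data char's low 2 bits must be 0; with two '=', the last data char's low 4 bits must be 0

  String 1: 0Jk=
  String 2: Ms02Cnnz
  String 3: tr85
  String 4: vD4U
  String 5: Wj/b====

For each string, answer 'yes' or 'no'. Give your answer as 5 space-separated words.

Answer: yes yes yes yes no

Derivation:
String 1: '0Jk=' → valid
String 2: 'Ms02Cnnz' → valid
String 3: 'tr85' → valid
String 4: 'vD4U' → valid
String 5: 'Wj/b====' → invalid (4 pad chars (max 2))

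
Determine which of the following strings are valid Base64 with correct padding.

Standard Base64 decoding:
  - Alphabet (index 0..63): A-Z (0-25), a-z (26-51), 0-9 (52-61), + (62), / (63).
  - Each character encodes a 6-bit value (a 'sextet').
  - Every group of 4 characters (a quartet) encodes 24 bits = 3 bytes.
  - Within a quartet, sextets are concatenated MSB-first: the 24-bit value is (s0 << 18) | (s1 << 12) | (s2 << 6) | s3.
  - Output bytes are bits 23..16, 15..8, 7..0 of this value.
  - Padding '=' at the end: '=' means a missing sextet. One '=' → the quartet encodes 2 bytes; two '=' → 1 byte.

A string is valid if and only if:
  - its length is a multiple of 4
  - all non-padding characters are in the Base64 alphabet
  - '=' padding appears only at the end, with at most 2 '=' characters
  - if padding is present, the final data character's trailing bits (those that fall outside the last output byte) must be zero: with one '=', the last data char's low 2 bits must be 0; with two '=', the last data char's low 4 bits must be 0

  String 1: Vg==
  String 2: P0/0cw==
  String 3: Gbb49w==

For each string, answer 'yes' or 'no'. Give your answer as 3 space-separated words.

String 1: 'Vg==' → valid
String 2: 'P0/0cw==' → valid
String 3: 'Gbb49w==' → valid

Answer: yes yes yes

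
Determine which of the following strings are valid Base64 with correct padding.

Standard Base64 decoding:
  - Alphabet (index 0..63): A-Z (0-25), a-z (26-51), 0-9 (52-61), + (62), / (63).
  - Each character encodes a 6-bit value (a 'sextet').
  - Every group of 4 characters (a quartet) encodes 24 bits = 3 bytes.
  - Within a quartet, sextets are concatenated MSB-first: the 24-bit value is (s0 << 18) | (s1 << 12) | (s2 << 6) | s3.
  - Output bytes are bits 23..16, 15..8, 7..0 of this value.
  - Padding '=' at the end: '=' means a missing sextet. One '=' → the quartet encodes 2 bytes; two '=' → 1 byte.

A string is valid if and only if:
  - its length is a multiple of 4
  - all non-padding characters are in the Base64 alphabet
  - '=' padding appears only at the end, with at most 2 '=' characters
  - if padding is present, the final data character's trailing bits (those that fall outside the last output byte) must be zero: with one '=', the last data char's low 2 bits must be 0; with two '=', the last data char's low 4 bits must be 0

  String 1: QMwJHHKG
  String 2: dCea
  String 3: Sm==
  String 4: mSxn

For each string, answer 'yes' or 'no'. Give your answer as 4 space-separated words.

Answer: yes yes no yes

Derivation:
String 1: 'QMwJHHKG' → valid
String 2: 'dCea' → valid
String 3: 'Sm==' → invalid (bad trailing bits)
String 4: 'mSxn' → valid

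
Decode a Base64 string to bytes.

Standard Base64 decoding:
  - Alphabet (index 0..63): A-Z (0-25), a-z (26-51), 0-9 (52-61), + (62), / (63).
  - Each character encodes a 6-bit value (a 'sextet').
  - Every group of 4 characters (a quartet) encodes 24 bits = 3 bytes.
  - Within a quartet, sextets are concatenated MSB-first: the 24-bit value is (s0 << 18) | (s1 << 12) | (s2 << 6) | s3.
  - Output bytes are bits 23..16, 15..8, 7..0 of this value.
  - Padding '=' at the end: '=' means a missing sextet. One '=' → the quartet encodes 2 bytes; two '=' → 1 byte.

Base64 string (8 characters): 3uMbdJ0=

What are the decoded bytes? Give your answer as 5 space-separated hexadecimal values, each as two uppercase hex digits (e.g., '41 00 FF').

Answer: DE E3 1B 74 9D

Derivation:
After char 0 ('3'=55): chars_in_quartet=1 acc=0x37 bytes_emitted=0
After char 1 ('u'=46): chars_in_quartet=2 acc=0xDEE bytes_emitted=0
After char 2 ('M'=12): chars_in_quartet=3 acc=0x37B8C bytes_emitted=0
After char 3 ('b'=27): chars_in_quartet=4 acc=0xDEE31B -> emit DE E3 1B, reset; bytes_emitted=3
After char 4 ('d'=29): chars_in_quartet=1 acc=0x1D bytes_emitted=3
After char 5 ('J'=9): chars_in_quartet=2 acc=0x749 bytes_emitted=3
After char 6 ('0'=52): chars_in_quartet=3 acc=0x1D274 bytes_emitted=3
Padding '=': partial quartet acc=0x1D274 -> emit 74 9D; bytes_emitted=5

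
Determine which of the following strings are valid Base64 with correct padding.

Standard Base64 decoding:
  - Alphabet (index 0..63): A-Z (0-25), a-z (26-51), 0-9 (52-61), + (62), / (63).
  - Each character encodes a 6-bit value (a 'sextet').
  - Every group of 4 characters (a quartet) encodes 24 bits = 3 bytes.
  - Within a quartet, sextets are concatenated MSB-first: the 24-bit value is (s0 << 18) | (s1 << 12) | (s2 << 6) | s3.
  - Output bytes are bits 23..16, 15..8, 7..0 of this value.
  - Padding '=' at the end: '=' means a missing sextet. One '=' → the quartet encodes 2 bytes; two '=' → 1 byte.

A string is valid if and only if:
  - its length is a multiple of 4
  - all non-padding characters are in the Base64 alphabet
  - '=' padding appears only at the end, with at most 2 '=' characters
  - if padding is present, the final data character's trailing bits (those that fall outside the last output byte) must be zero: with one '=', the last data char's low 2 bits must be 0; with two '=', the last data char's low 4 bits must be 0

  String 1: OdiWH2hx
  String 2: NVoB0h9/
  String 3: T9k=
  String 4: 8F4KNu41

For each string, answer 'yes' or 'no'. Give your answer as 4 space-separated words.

String 1: 'OdiWH2hx' → valid
String 2: 'NVoB0h9/' → valid
String 3: 'T9k=' → valid
String 4: '8F4KNu41' → valid

Answer: yes yes yes yes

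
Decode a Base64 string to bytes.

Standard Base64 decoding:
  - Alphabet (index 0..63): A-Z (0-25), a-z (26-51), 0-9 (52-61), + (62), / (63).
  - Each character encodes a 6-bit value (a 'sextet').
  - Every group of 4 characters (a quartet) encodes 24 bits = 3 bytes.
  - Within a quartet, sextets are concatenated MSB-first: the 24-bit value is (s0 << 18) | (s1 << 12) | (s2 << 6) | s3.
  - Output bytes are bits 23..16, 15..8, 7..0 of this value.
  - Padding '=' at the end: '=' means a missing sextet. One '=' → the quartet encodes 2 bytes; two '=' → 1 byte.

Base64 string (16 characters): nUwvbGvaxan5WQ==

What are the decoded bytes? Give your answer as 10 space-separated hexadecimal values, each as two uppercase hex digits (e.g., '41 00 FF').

Answer: 9D 4C 2F 6C 6B DA C5 A9 F9 59

Derivation:
After char 0 ('n'=39): chars_in_quartet=1 acc=0x27 bytes_emitted=0
After char 1 ('U'=20): chars_in_quartet=2 acc=0x9D4 bytes_emitted=0
After char 2 ('w'=48): chars_in_quartet=3 acc=0x27530 bytes_emitted=0
After char 3 ('v'=47): chars_in_quartet=4 acc=0x9D4C2F -> emit 9D 4C 2F, reset; bytes_emitted=3
After char 4 ('b'=27): chars_in_quartet=1 acc=0x1B bytes_emitted=3
After char 5 ('G'=6): chars_in_quartet=2 acc=0x6C6 bytes_emitted=3
After char 6 ('v'=47): chars_in_quartet=3 acc=0x1B1AF bytes_emitted=3
After char 7 ('a'=26): chars_in_quartet=4 acc=0x6C6BDA -> emit 6C 6B DA, reset; bytes_emitted=6
After char 8 ('x'=49): chars_in_quartet=1 acc=0x31 bytes_emitted=6
After char 9 ('a'=26): chars_in_quartet=2 acc=0xC5A bytes_emitted=6
After char 10 ('n'=39): chars_in_quartet=3 acc=0x316A7 bytes_emitted=6
After char 11 ('5'=57): chars_in_quartet=4 acc=0xC5A9F9 -> emit C5 A9 F9, reset; bytes_emitted=9
After char 12 ('W'=22): chars_in_quartet=1 acc=0x16 bytes_emitted=9
After char 13 ('Q'=16): chars_in_quartet=2 acc=0x590 bytes_emitted=9
Padding '==': partial quartet acc=0x590 -> emit 59; bytes_emitted=10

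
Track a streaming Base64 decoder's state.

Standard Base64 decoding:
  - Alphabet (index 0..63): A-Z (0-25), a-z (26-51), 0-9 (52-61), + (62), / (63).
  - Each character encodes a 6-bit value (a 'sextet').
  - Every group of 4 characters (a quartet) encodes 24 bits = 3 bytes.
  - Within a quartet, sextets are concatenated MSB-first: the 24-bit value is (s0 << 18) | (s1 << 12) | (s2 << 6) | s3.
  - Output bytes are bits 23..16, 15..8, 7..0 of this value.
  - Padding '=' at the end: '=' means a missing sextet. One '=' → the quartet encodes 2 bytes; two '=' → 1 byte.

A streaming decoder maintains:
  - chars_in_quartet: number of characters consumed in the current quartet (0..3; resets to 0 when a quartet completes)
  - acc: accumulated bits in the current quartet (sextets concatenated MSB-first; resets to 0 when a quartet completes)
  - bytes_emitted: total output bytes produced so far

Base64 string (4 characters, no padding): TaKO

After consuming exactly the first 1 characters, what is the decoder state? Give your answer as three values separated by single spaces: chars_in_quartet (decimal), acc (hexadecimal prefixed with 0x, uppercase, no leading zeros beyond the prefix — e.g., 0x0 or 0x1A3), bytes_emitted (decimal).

Answer: 1 0x13 0

Derivation:
After char 0 ('T'=19): chars_in_quartet=1 acc=0x13 bytes_emitted=0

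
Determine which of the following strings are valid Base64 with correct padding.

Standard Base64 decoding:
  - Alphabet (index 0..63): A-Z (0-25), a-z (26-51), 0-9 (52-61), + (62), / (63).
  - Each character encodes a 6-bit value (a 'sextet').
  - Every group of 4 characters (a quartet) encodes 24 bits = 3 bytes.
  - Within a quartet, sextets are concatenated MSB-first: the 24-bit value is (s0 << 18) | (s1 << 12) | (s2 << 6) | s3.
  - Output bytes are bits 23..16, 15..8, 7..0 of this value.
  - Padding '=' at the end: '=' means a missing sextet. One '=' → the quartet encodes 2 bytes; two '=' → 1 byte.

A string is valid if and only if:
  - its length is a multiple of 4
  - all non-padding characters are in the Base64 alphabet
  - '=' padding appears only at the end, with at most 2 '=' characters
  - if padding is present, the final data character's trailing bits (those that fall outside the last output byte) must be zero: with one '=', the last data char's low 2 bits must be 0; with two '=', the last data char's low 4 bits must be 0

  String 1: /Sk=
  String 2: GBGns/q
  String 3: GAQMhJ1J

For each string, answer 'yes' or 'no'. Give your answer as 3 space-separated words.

Answer: yes no yes

Derivation:
String 1: '/Sk=' → valid
String 2: 'GBGns/q' → invalid (len=7 not mult of 4)
String 3: 'GAQMhJ1J' → valid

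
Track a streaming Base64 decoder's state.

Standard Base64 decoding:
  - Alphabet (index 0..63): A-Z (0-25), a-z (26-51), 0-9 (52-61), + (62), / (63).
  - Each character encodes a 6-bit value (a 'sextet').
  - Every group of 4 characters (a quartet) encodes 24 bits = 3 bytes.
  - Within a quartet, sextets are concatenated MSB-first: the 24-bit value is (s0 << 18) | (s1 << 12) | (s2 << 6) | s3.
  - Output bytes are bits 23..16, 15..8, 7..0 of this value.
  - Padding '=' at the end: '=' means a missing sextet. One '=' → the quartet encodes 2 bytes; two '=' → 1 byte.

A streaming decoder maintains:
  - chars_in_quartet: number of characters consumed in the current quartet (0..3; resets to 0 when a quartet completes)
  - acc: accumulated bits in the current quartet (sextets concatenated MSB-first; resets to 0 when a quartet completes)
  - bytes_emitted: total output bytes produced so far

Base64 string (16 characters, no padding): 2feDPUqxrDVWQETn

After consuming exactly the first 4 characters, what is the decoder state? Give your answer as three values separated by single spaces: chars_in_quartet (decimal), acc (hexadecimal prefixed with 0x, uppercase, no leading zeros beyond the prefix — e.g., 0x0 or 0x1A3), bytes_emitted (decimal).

Answer: 0 0x0 3

Derivation:
After char 0 ('2'=54): chars_in_quartet=1 acc=0x36 bytes_emitted=0
After char 1 ('f'=31): chars_in_quartet=2 acc=0xD9F bytes_emitted=0
After char 2 ('e'=30): chars_in_quartet=3 acc=0x367DE bytes_emitted=0
After char 3 ('D'=3): chars_in_quartet=4 acc=0xD9F783 -> emit D9 F7 83, reset; bytes_emitted=3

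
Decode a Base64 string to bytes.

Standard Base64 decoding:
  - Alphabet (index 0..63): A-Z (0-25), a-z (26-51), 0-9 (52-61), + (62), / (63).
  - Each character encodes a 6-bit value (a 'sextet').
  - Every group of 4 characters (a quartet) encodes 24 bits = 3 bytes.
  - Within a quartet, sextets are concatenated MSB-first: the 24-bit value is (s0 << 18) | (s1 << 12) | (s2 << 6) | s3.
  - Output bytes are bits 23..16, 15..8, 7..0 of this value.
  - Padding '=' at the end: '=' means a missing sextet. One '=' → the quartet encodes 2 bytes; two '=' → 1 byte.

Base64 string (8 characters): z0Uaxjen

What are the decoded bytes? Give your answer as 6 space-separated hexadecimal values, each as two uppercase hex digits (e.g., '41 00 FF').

Answer: CF 45 1A C6 37 A7

Derivation:
After char 0 ('z'=51): chars_in_quartet=1 acc=0x33 bytes_emitted=0
After char 1 ('0'=52): chars_in_quartet=2 acc=0xCF4 bytes_emitted=0
After char 2 ('U'=20): chars_in_quartet=3 acc=0x33D14 bytes_emitted=0
After char 3 ('a'=26): chars_in_quartet=4 acc=0xCF451A -> emit CF 45 1A, reset; bytes_emitted=3
After char 4 ('x'=49): chars_in_quartet=1 acc=0x31 bytes_emitted=3
After char 5 ('j'=35): chars_in_quartet=2 acc=0xC63 bytes_emitted=3
After char 6 ('e'=30): chars_in_quartet=3 acc=0x318DE bytes_emitted=3
After char 7 ('n'=39): chars_in_quartet=4 acc=0xC637A7 -> emit C6 37 A7, reset; bytes_emitted=6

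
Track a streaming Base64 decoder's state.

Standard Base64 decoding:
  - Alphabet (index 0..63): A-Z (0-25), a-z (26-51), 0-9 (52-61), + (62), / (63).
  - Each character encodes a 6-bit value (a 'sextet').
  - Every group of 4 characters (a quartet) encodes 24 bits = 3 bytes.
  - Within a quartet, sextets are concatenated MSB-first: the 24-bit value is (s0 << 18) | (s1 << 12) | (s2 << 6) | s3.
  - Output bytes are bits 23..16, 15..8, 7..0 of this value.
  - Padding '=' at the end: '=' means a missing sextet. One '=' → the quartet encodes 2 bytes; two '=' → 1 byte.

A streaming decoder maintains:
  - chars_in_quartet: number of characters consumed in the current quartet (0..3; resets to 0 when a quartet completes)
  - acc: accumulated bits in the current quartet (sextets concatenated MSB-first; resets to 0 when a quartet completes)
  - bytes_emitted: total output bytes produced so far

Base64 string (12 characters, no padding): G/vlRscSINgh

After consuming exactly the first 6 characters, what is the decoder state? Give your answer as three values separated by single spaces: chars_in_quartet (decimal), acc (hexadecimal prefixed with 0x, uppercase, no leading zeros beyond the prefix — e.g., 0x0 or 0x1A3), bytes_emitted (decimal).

After char 0 ('G'=6): chars_in_quartet=1 acc=0x6 bytes_emitted=0
After char 1 ('/'=63): chars_in_quartet=2 acc=0x1BF bytes_emitted=0
After char 2 ('v'=47): chars_in_quartet=3 acc=0x6FEF bytes_emitted=0
After char 3 ('l'=37): chars_in_quartet=4 acc=0x1BFBE5 -> emit 1B FB E5, reset; bytes_emitted=3
After char 4 ('R'=17): chars_in_quartet=1 acc=0x11 bytes_emitted=3
After char 5 ('s'=44): chars_in_quartet=2 acc=0x46C bytes_emitted=3

Answer: 2 0x46C 3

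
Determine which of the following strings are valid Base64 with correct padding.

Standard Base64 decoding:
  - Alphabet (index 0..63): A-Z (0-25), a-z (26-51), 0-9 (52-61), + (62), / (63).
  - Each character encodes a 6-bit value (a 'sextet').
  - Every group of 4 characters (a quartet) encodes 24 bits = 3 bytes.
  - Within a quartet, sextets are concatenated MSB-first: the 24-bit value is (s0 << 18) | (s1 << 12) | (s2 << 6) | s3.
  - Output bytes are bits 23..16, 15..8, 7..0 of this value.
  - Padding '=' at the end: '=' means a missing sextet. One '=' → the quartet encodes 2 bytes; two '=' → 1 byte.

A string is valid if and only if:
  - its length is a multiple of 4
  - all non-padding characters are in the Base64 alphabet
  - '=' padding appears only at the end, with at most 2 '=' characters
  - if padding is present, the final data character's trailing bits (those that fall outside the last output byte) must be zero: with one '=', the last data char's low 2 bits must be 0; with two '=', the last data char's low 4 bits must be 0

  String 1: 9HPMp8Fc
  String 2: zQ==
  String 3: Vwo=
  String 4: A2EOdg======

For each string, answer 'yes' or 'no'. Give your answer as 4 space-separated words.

String 1: '9HPMp8Fc' → valid
String 2: 'zQ==' → valid
String 3: 'Vwo=' → valid
String 4: 'A2EOdg======' → invalid (6 pad chars (max 2))

Answer: yes yes yes no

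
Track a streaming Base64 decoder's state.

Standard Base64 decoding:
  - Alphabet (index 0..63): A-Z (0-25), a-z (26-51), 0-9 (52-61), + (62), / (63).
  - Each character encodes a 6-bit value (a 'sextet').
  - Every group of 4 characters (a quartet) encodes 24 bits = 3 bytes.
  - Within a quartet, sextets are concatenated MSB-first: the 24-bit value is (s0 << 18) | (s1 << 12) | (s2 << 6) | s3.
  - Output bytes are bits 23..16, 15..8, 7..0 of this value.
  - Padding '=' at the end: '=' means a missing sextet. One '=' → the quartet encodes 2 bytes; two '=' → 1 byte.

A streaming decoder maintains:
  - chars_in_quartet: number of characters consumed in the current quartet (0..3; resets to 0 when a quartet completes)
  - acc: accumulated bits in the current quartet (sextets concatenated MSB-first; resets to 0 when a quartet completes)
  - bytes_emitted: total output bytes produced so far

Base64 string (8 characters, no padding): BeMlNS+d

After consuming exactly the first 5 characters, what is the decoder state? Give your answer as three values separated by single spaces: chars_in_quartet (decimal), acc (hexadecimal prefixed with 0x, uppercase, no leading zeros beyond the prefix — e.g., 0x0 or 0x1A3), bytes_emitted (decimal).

Answer: 1 0xD 3

Derivation:
After char 0 ('B'=1): chars_in_quartet=1 acc=0x1 bytes_emitted=0
After char 1 ('e'=30): chars_in_quartet=2 acc=0x5E bytes_emitted=0
After char 2 ('M'=12): chars_in_quartet=3 acc=0x178C bytes_emitted=0
After char 3 ('l'=37): chars_in_quartet=4 acc=0x5E325 -> emit 05 E3 25, reset; bytes_emitted=3
After char 4 ('N'=13): chars_in_quartet=1 acc=0xD bytes_emitted=3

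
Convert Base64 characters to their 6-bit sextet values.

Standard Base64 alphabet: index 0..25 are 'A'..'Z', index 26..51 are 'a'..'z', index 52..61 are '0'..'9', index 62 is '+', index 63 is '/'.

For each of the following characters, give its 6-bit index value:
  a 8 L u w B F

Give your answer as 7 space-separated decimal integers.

Answer: 26 60 11 46 48 1 5

Derivation:
'a': a..z range, 26 + ord('a') − ord('a') = 26
'8': 0..9 range, 52 + ord('8') − ord('0') = 60
'L': A..Z range, ord('L') − ord('A') = 11
'u': a..z range, 26 + ord('u') − ord('a') = 46
'w': a..z range, 26 + ord('w') − ord('a') = 48
'B': A..Z range, ord('B') − ord('A') = 1
'F': A..Z range, ord('F') − ord('A') = 5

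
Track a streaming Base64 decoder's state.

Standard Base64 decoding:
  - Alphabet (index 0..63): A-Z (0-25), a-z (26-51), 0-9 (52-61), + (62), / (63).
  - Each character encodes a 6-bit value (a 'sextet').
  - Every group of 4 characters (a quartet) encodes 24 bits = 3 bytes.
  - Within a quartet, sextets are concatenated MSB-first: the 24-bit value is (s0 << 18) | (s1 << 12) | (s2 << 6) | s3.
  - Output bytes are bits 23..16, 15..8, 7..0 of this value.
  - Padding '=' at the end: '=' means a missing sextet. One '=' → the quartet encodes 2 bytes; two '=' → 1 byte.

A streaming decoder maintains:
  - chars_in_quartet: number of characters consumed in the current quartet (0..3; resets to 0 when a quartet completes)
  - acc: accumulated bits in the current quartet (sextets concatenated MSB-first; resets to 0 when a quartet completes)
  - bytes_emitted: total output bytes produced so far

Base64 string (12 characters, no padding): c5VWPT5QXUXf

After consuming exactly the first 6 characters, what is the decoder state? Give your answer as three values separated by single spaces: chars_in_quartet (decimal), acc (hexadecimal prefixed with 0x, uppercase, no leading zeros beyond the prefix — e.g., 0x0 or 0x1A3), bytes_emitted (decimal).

After char 0 ('c'=28): chars_in_quartet=1 acc=0x1C bytes_emitted=0
After char 1 ('5'=57): chars_in_quartet=2 acc=0x739 bytes_emitted=0
After char 2 ('V'=21): chars_in_quartet=3 acc=0x1CE55 bytes_emitted=0
After char 3 ('W'=22): chars_in_quartet=4 acc=0x739556 -> emit 73 95 56, reset; bytes_emitted=3
After char 4 ('P'=15): chars_in_quartet=1 acc=0xF bytes_emitted=3
After char 5 ('T'=19): chars_in_quartet=2 acc=0x3D3 bytes_emitted=3

Answer: 2 0x3D3 3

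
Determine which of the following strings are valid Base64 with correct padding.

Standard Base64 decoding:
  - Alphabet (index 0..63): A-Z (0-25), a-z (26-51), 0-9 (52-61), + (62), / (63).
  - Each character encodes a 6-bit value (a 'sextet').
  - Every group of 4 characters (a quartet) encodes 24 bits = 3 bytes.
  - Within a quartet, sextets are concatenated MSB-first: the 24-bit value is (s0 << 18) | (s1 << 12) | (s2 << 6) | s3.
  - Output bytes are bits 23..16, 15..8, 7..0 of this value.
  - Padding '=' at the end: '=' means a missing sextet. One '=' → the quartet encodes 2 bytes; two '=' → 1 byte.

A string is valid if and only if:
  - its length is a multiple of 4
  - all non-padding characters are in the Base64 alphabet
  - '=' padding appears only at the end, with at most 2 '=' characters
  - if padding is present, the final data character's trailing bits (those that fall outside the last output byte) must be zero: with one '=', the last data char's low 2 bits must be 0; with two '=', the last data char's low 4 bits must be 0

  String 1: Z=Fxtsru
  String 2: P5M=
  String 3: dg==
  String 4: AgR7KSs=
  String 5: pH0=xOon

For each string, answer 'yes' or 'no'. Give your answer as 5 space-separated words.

String 1: 'Z=Fxtsru' → invalid (bad char(s): ['=']; '=' in middle)
String 2: 'P5M=' → valid
String 3: 'dg==' → valid
String 4: 'AgR7KSs=' → valid
String 5: 'pH0=xOon' → invalid (bad char(s): ['=']; '=' in middle)

Answer: no yes yes yes no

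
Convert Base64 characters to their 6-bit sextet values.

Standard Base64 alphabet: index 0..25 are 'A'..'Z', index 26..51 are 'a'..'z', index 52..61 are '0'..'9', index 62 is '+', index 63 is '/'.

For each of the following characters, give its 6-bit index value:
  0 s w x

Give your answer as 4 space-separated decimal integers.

'0': 0..9 range, 52 + ord('0') − ord('0') = 52
's': a..z range, 26 + ord('s') − ord('a') = 44
'w': a..z range, 26 + ord('w') − ord('a') = 48
'x': a..z range, 26 + ord('x') − ord('a') = 49

Answer: 52 44 48 49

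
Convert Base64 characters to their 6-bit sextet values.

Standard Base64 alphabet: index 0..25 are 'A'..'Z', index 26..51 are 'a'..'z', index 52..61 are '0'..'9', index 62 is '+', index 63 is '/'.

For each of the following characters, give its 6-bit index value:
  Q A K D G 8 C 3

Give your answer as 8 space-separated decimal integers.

'Q': A..Z range, ord('Q') − ord('A') = 16
'A': A..Z range, ord('A') − ord('A') = 0
'K': A..Z range, ord('K') − ord('A') = 10
'D': A..Z range, ord('D') − ord('A') = 3
'G': A..Z range, ord('G') − ord('A') = 6
'8': 0..9 range, 52 + ord('8') − ord('0') = 60
'C': A..Z range, ord('C') − ord('A') = 2
'3': 0..9 range, 52 + ord('3') − ord('0') = 55

Answer: 16 0 10 3 6 60 2 55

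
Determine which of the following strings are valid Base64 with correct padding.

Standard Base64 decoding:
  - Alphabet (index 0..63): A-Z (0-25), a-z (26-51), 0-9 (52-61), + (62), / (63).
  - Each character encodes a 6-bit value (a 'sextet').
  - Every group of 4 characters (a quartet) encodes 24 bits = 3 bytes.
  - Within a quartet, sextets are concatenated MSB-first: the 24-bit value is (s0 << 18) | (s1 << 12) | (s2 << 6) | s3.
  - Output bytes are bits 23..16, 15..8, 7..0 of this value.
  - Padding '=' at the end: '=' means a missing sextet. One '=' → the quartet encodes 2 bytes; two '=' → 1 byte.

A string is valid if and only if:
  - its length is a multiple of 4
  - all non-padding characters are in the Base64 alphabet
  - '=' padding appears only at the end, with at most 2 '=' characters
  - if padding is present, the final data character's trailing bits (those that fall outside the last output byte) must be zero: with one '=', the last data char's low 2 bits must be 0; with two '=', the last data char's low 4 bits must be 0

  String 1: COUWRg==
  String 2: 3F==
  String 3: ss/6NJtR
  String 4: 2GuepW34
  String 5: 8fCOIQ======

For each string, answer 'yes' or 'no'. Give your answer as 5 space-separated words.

String 1: 'COUWRg==' → valid
String 2: '3F==' → invalid (bad trailing bits)
String 3: 'ss/6NJtR' → valid
String 4: '2GuepW34' → valid
String 5: '8fCOIQ======' → invalid (6 pad chars (max 2))

Answer: yes no yes yes no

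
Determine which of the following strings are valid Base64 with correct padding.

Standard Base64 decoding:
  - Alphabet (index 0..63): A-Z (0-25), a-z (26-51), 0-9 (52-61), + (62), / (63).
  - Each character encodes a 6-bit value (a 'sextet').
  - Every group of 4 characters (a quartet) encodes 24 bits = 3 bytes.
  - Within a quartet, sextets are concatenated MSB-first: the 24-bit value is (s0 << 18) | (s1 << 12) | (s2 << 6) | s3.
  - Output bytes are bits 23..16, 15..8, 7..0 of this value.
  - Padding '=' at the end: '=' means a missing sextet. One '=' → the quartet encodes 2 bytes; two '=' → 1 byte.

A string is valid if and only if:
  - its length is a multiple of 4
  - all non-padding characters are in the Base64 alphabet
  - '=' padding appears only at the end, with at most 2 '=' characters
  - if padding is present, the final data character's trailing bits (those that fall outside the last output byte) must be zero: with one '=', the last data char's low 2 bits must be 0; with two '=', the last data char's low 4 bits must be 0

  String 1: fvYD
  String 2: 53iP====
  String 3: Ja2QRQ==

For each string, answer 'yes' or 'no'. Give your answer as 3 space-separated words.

Answer: yes no yes

Derivation:
String 1: 'fvYD' → valid
String 2: '53iP====' → invalid (4 pad chars (max 2))
String 3: 'Ja2QRQ==' → valid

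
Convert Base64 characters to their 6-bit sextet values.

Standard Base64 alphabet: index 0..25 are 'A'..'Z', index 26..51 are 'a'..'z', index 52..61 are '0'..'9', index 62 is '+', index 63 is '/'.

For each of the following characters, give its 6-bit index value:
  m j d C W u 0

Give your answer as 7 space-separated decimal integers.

Answer: 38 35 29 2 22 46 52

Derivation:
'm': a..z range, 26 + ord('m') − ord('a') = 38
'j': a..z range, 26 + ord('j') − ord('a') = 35
'd': a..z range, 26 + ord('d') − ord('a') = 29
'C': A..Z range, ord('C') − ord('A') = 2
'W': A..Z range, ord('W') − ord('A') = 22
'u': a..z range, 26 + ord('u') − ord('a') = 46
'0': 0..9 range, 52 + ord('0') − ord('0') = 52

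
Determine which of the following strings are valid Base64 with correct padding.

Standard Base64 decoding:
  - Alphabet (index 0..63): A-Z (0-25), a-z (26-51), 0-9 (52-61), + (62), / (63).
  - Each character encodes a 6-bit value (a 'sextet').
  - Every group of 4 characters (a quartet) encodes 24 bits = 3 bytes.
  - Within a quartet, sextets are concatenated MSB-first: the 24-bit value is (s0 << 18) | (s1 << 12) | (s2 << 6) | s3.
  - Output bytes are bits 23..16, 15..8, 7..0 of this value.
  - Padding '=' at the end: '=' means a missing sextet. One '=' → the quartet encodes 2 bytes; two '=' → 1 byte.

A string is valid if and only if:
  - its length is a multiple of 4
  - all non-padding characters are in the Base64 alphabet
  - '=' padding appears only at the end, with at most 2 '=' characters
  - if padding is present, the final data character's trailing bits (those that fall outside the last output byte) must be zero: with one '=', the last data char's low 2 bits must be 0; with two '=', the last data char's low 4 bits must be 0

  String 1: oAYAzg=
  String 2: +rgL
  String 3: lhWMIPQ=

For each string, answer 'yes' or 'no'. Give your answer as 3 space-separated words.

String 1: 'oAYAzg=' → invalid (len=7 not mult of 4)
String 2: '+rgL' → valid
String 3: 'lhWMIPQ=' → valid

Answer: no yes yes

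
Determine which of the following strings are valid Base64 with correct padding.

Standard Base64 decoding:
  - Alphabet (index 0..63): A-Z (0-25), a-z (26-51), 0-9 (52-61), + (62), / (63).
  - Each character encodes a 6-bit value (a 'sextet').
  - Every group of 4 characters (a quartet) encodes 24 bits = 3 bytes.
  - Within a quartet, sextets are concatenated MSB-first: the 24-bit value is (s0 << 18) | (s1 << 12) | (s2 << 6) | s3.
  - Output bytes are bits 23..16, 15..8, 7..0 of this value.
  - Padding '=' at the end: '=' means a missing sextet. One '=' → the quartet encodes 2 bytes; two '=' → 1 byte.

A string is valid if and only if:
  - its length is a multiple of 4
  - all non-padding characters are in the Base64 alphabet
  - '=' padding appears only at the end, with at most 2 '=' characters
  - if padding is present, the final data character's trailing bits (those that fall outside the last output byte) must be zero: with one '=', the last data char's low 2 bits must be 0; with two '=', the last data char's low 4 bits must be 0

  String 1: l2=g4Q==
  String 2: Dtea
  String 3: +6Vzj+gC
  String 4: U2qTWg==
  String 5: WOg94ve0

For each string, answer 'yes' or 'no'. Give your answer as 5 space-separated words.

String 1: 'l2=g4Q==' → invalid (bad char(s): ['=']; '=' in middle)
String 2: 'Dtea' → valid
String 3: '+6Vzj+gC' → valid
String 4: 'U2qTWg==' → valid
String 5: 'WOg94ve0' → valid

Answer: no yes yes yes yes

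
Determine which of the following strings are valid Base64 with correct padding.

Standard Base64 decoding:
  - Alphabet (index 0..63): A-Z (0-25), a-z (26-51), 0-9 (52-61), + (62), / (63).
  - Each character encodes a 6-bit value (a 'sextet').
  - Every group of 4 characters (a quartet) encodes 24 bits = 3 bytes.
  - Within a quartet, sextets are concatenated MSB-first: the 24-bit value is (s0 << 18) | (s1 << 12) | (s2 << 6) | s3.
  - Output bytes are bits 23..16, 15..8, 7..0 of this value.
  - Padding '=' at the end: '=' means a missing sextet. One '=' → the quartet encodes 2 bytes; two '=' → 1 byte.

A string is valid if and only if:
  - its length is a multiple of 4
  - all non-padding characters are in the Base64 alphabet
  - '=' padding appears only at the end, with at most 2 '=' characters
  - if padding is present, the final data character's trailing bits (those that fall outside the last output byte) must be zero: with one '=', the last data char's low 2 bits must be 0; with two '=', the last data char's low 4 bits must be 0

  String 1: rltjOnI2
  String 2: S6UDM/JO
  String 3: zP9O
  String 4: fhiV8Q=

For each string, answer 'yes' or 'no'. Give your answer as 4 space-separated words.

String 1: 'rltjOnI2' → valid
String 2: 'S6UDM/JO' → valid
String 3: 'zP9O' → valid
String 4: 'fhiV8Q=' → invalid (len=7 not mult of 4)

Answer: yes yes yes no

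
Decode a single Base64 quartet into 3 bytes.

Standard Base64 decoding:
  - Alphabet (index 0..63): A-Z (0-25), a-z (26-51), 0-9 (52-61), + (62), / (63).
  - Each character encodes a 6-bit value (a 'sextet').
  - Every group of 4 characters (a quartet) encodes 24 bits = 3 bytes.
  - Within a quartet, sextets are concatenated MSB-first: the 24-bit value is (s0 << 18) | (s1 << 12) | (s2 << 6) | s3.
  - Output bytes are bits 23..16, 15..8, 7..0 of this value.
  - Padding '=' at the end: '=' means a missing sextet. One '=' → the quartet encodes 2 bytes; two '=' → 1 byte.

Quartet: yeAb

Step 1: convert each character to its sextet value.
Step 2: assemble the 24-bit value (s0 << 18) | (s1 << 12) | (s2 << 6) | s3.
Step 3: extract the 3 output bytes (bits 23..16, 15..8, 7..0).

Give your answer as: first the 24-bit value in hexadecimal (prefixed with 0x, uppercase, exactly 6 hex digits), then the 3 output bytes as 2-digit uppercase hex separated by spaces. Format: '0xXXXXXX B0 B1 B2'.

Answer: 0xC9E01B C9 E0 1B

Derivation:
Sextets: y=50, e=30, A=0, b=27
24-bit: (50<<18) | (30<<12) | (0<<6) | 27
      = 0xC80000 | 0x01E000 | 0x000000 | 0x00001B
      = 0xC9E01B
Bytes: (v>>16)&0xFF=C9, (v>>8)&0xFF=E0, v&0xFF=1B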